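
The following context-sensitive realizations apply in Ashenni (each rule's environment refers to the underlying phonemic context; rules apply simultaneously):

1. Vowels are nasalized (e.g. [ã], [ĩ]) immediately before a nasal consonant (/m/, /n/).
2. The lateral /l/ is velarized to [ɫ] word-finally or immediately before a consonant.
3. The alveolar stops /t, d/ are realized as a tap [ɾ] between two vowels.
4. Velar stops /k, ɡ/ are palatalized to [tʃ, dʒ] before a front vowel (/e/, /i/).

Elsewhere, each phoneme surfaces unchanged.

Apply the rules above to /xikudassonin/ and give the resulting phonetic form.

/x/ (word-initial) is unaffected → [x].
/i/ (between /x/ and /k/) fails the environment for rule 1, so it stays [i].
/k/ (between /i/ and /u/) is in the target of rule 4 but the environment (before a front vowel) is not met → [k].
/u/ (between /k/ and /d/) is in the target of rule 1 but the environment (before a nasal consonant) is not met → [u].
/d/ — between /u/ and /a/, between two vowels — surfaces as [ɾ] (rule 3).
/a/ (between /d/ and /s/) is in the target of rule 1 but the environment (before a nasal consonant) is not met → [a].
/s/ — not in any rule's target class → [s].
/s/ (between /s/ and /o/) is unaffected → [s].
Rule 1 applies to /o/ (between /s/ and /n/: before a nasal consonant) → [õ].
/n/ — not in any rule's target class → [n].
Rule 1 applies to /i/ (between /n/ and /n/: before a nasal consonant) → [ĩ].
/n/ — not in any rule's target class → [n].

[xikuɾassõnĩn]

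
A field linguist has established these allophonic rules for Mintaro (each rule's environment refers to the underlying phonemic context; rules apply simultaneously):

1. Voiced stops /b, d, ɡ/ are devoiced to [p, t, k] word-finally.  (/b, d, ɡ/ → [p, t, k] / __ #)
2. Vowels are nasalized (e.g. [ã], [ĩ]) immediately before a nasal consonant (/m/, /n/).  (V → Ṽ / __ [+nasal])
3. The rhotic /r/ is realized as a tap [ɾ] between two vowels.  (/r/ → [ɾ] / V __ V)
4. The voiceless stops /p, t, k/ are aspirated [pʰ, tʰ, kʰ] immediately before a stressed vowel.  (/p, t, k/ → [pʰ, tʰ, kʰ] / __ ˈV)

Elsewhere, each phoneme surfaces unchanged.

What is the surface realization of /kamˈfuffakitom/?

[kãmˈfuffakitõm]

/k/ (word-initial) fails the environment for rule 4, so it stays [k].
/a/ meets the environment for rule 2 (before a nasal consonant) → [ã].
/m/ stays [m].
/f/ — not in any rule's target class → [f].
/u/ (between /f/ and /f/) fails the environment for rule 2, so it stays [u].
/f/ (between /u/ and /f/): no rule targets it → [f].
/f/ stays [f].
/a/ (between /f/ and /k/): rule 2 targets it, but not before a nasal consonant → unchanged [a].
/k/ (between /a/ and /i/) is in the target of rule 4 but the environment (immediately before a stressed vowel) is not met → [k].
/i/ (between /k/ and /t/) is in the target of rule 2 but the environment (before a nasal consonant) is not met → [i].
/t/ (between /i/ and /o/) is in the target of rule 4 but the environment (immediately before a stressed vowel) is not met → [t].
/o/ meets the environment for rule 2 (before a nasal consonant) → [õ].
/m/ (word-final): no rule targets it → [m].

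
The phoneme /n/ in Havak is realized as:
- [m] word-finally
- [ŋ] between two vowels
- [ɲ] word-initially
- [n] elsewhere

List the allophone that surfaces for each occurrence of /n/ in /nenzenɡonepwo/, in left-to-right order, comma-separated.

[ɲ], [n], [n], [ŋ]

Occurrence 1 (position 1): word-initially → [ɲ].
Occurrence 2 (position 3): no conditioning environment matches → elsewhere allophone [n].
Occurrence 3 (position 6): no conditioning environment matches → elsewhere allophone [n].
Occurrence 4 (position 9): between two vowels → [ŋ].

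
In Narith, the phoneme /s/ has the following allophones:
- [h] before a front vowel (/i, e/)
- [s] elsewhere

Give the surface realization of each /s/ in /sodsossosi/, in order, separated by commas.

[s], [s], [s], [s], [h]

Occurrence 1 (position 1): no conditioning environment matches → elsewhere allophone [s].
Occurrence 2 (position 4): no conditioning environment matches → elsewhere allophone [s].
Occurrence 3 (position 6): no conditioning environment matches → elsewhere allophone [s].
Occurrence 4 (position 7): no conditioning environment matches → elsewhere allophone [s].
Occurrence 5 (position 9): before a front vowel (/i, e/) → [h].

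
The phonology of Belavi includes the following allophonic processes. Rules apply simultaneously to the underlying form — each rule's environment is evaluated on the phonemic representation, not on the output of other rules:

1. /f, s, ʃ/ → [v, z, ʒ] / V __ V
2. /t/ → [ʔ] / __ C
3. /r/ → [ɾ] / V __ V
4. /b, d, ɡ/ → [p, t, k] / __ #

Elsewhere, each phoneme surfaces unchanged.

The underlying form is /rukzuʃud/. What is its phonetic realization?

/r/ — word-initial; rule 3 does not apply here → [r].
/u/ stays [u].
/k/ (between /u/ and /z/): no rule targets it → [k].
/z/ stays [z].
/u/ (between /z/ and /ʃ/): no rule targets it → [u].
Rule 1 applies to /ʃ/ (between /u/ and /u/: between two vowels) → [ʒ].
/u/ — not in any rule's target class → [u].
/d/ (word-final) occurs word-finally → [t] by rule 4.

[rukzuʒut]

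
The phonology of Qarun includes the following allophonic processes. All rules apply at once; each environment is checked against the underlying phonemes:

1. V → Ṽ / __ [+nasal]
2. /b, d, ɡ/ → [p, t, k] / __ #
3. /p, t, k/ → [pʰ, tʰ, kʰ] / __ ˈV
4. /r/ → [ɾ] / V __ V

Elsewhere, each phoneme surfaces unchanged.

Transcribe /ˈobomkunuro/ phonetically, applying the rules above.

[ˈobõmkũnuɾo]

/o/ (word-initial): rule 1 targets it, but not before a nasal consonant → unchanged [o].
/b/ (between /o/ and /o/) fails the environment for rule 2, so it stays [b].
/o/ (between /b/ and /m/): before a nasal consonant, so rule 1 applies → [õ].
/m/ (between /o/ and /k/): no rule targets it → [m].
/k/ (between /m/ and /u/): rule 3 targets it, but not immediately before a stressed vowel → unchanged [k].
Rule 1 applies to /u/ (between /k/ and /n/: before a nasal consonant) → [ũ].
/n/ (between /u/ and /u/): no rule targets it → [n].
/u/ — between /n/ and /r/; rule 1 does not apply here → [u].
/r/ (between /u/ and /o/) occurs between two vowels → [ɾ] by rule 4.
/o/ (word-final) fails the environment for rule 1, so it stays [o].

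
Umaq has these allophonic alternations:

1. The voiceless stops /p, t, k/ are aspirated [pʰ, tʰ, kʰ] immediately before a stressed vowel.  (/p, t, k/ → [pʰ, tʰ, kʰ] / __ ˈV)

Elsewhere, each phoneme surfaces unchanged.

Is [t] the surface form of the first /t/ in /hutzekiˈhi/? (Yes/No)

Yes

/t/ (between /u/ and /z/) fails the environment for rule 1, so it stays [t].
The actual realization is [t], which matches [t].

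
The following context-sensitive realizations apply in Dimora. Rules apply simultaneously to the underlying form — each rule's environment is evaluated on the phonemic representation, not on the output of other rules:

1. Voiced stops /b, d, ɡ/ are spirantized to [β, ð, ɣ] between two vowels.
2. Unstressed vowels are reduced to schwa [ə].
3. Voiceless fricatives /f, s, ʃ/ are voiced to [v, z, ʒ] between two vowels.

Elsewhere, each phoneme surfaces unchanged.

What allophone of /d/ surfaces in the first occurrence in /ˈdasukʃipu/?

/d/ — word-initial; rule 1 does not apply here → [d].

[d]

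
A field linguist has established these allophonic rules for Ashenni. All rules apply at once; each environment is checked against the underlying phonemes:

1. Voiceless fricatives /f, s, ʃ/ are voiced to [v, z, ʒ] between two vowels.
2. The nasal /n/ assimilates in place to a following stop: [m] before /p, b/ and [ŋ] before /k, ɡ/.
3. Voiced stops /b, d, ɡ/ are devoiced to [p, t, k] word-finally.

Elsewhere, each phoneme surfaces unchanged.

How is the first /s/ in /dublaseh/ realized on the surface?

/s/ (between /a/ and /e/) occurs between two vowels → [z] by rule 1.

[z]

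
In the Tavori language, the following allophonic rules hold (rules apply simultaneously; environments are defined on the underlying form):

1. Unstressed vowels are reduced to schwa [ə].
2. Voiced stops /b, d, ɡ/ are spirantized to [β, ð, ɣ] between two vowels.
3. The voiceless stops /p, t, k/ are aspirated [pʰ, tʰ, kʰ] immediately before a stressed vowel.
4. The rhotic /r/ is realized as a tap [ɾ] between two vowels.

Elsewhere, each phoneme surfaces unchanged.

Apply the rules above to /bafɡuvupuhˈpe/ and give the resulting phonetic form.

[bəfɡəvəpəhˈpʰe]

/b/ — word-initial; rule 2 does not apply here → [b].
Rule 1 applies to /a/ (between /b/ and /f/: in an unstressed syllable) → [ə].
/f/ — not in any rule's target class → [f].
/ɡ/ (between /f/ and /u/) fails the environment for rule 2, so it stays [ɡ].
/u/ meets the environment for rule 1 (in an unstressed syllable) → [ə].
/v/ (between /u/ and /u/) is unaffected → [v].
/u/ meets the environment for rule 1 (in an unstressed syllable) → [ə].
/p/ (between /u/ and /u/) fails the environment for rule 3, so it stays [p].
Rule 1 applies to /u/ (between /p/ and /h/: in an unstressed syllable) → [ə].
/h/ (between /u/ and /p/): no rule targets it → [h].
/p/ (between /h/ and /e/) occurs immediately before a stressed vowel → [pʰ] by rule 3.
/e/ (word-final) is in the target of rule 1 but the environment (in an unstressed syllable) is not met → [e].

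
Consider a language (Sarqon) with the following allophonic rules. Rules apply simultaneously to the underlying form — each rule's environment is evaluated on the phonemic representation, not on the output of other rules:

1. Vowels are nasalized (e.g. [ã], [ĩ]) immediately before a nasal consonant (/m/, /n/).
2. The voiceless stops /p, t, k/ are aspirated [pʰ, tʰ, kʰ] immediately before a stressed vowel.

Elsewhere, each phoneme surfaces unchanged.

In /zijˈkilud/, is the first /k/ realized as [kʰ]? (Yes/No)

Rule 2 applies to /k/ (between /j/ and /i/: immediately before a stressed vowel) → [kʰ].
The actual realization is [kʰ], which matches [kʰ].

Yes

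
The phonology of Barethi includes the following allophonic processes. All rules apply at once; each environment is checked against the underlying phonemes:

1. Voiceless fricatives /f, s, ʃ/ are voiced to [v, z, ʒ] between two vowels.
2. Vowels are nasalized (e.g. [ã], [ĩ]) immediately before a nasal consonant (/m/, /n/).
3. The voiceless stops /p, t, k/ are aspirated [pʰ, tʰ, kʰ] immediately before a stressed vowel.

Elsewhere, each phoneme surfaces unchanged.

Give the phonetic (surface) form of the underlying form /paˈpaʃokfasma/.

/p/ (word-initial) is in the target of rule 3 but the environment (immediately before a stressed vowel) is not met → [p].
/a/ — between /p/ and /p/; rule 2 does not apply here → [a].
/p/ (between /a/ and /a/) occurs immediately before a stressed vowel → [pʰ] by rule 3.
/a/ (between /p/ and /ʃ/) fails the environment for rule 2, so it stays [a].
/ʃ/ (between /a/ and /o/): between two vowels, so rule 1 applies → [ʒ].
/o/ (between /ʃ/ and /k/) fails the environment for rule 2, so it stays [o].
/k/ — between /o/ and /f/; rule 3 does not apply here → [k].
/f/ (between /k/ and /a/): rule 1 targets it, but not between two vowels → unchanged [f].
/a/ (between /f/ and /s/) fails the environment for rule 2, so it stays [a].
/s/ (between /a/ and /m/): rule 1 targets it, but not between two vowels → unchanged [s].
/m/ stays [m].
/a/ (word-final): rule 2 targets it, but not before a nasal consonant → unchanged [a].

[paˈpʰaʒokfasma]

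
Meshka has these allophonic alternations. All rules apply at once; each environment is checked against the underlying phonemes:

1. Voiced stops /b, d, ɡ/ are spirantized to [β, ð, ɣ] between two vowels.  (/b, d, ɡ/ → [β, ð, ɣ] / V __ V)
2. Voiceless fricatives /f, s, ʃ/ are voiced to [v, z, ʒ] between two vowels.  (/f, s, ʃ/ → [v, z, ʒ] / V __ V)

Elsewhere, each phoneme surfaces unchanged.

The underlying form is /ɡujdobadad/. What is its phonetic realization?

/ɡ/ (word-initial): rule 1 targets it, but not between two vowels → unchanged [ɡ].
/u/ (between /ɡ/ and /j/): no rule targets it → [u].
/j/ — not in any rule's target class → [j].
/d/ (between /j/ and /o/) fails the environment for rule 1, so it stays [d].
/o/ (between /d/ and /b/) is unaffected → [o].
Rule 1 applies to /b/ (between /o/ and /a/: between two vowels) → [β].
/a/ (between /b/ and /d/): no rule targets it → [a].
/d/ (between /a/ and /a/) occurs between two vowels → [ð] by rule 1.
/a/ (between /d/ and /d/): no rule targets it → [a].
/d/ (word-final) is in the target of rule 1 but the environment (between two vowels) is not met → [d].

[ɡujdoβaðad]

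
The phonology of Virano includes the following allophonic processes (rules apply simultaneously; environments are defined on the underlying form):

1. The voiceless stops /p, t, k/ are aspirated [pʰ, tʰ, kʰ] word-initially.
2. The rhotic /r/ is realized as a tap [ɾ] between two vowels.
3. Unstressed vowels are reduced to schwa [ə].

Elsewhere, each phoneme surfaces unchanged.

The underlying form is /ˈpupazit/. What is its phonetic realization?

/p/ (word-initial): word-initially, so rule 1 applies → [pʰ].
/u/ (between /p/ and /p/) is in the target of rule 3 but the environment (in an unstressed syllable) is not met → [u].
/p/ — between /u/ and /a/; rule 1 does not apply here → [p].
/a/ (between /p/ and /z/): in an unstressed syllable, so rule 3 applies → [ə].
/z/ (between /a/ and /i/): no rule targets it → [z].
/i/ — between /z/ and /t/, in an unstressed syllable — surfaces as [ə] (rule 3).
/t/ (word-final) fails the environment for rule 1, so it stays [t].

[ˈpʰupəzət]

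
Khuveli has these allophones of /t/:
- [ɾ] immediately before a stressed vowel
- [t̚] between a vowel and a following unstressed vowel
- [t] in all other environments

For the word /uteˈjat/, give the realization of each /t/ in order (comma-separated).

[t̚], [t]

Occurrence 1 (position 2): between a vowel and a following unstressed vowel → [t̚].
Occurrence 2 (position 6): no conditioning environment matches → elsewhere allophone [t].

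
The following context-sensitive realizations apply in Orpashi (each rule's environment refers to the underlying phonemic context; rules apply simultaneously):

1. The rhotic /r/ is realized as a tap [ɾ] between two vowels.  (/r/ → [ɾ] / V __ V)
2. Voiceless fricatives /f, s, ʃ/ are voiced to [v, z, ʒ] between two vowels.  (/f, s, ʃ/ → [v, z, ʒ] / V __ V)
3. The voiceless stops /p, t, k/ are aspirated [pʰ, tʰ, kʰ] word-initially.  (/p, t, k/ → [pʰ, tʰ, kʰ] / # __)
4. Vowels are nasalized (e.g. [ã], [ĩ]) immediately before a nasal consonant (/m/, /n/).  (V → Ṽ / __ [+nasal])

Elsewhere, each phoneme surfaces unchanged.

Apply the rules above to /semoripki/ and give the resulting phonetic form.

[sẽmoɾipki]

/s/ (word-initial) fails the environment for rule 2, so it stays [s].
/e/ (between /s/ and /m/) occurs before a nasal consonant → [ẽ] by rule 4.
/o/ (between /m/ and /r/) fails the environment for rule 4, so it stays [o].
/r/ — between /o/ and /i/, between two vowels — surfaces as [ɾ] (rule 1).
/i/ (between /r/ and /p/) fails the environment for rule 4, so it stays [i].
/p/ (between /i/ and /k/): rule 3 targets it, but not word-initially → unchanged [p].
/k/ (between /p/ and /i/): rule 3 targets it, but not word-initially → unchanged [k].
/i/ (word-final) fails the environment for rule 4, so it stays [i].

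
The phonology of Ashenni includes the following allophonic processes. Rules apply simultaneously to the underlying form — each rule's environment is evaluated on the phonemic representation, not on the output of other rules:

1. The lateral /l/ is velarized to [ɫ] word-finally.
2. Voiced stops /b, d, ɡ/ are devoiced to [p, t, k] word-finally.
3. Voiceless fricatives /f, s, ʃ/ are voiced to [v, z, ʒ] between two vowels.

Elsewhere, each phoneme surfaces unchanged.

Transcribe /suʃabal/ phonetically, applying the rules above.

[suʒabaɫ]

/s/ — word-initial; rule 3 does not apply here → [s].
/u/ (between /s/ and /ʃ/): no rule targets it → [u].
/ʃ/ (between /u/ and /a/): between two vowels, so rule 3 applies → [ʒ].
/a/ — not in any rule's target class → [a].
/b/ — between /a/ and /a/; rule 2 does not apply here → [b].
/a/ stays [a].
/l/ meets the environment for rule 1 (word-finally) → [ɫ].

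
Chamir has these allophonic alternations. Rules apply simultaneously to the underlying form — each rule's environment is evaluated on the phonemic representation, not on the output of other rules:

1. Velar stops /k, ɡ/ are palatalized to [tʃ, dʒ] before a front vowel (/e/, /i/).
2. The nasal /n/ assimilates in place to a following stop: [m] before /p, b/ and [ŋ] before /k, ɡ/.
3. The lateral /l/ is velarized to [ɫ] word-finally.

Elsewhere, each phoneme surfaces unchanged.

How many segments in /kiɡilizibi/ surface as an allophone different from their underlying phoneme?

Segments that undergo a rule: /k/ → [tʃ] (rule 1); /ɡ/ → [dʒ] (rule 1).
All other segments surface unchanged.

2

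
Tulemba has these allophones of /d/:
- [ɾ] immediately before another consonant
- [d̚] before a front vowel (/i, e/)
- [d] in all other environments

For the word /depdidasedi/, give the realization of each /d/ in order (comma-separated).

Occurrence 1 (position 1): before a front vowel (/i, e/) → [d̚].
Occurrence 2 (position 4): before a front vowel (/i, e/) → [d̚].
Occurrence 3 (position 6): no conditioning environment matches → elsewhere allophone [d].
Occurrence 4 (position 10): before a front vowel (/i, e/) → [d̚].

[d̚], [d̚], [d], [d̚]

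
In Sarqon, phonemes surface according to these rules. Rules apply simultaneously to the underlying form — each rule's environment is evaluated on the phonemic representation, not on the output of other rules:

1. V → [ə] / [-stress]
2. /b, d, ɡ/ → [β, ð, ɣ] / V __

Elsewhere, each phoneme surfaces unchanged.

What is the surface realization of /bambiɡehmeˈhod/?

/b/ — word-initial; rule 2 does not apply here → [b].
/a/ (between /b/ and /m/) occurs in an unstressed syllable → [ə] by rule 1.
/m/ — not in any rule's target class → [m].
/b/ (between /m/ and /i/) is in the target of rule 2 but the environment (immediately after a vowel) is not met → [b].
/i/ (between /b/ and /ɡ/): in an unstressed syllable, so rule 1 applies → [ə].
/ɡ/ (between /i/ and /e/) occurs immediately after a vowel → [ɣ] by rule 2.
/e/ (between /ɡ/ and /h/) occurs in an unstressed syllable → [ə] by rule 1.
/h/ (between /e/ and /m/): no rule targets it → [h].
/m/ (between /h/ and /e/): no rule targets it → [m].
/e/ (between /m/ and /h/): in an unstressed syllable, so rule 1 applies → [ə].
/h/ — not in any rule's target class → [h].
/o/ — between /h/ and /d/; rule 1 does not apply here → [o].
Rule 2 applies to /d/ (word-final: immediately after a vowel) → [ð].

[bəmbəɣəhməˈhoð]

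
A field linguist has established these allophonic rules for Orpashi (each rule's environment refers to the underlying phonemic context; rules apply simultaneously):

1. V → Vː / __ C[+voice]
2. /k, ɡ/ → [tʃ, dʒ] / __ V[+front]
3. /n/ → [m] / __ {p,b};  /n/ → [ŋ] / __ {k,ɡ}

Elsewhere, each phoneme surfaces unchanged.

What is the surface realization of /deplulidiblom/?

/d/ — not in any rule's target class → [d].
/e/ (between /d/ and /p/) fails the environment for rule 1, so it stays [e].
/p/ — not in any rule's target class → [p].
/l/ — not in any rule's target class → [l].
/u/ (between /l/ and /l/) occurs before a voiced consonant → [uː] by rule 1.
/l/ — not in any rule's target class → [l].
Rule 1 applies to /i/ (between /l/ and /d/: before a voiced consonant) → [iː].
/d/ — not in any rule's target class → [d].
/i/ (between /d/ and /b/): before a voiced consonant, so rule 1 applies → [iː].
/b/ stays [b].
/l/ — not in any rule's target class → [l].
/o/ (between /l/ and /m/) occurs before a voiced consonant → [oː] by rule 1.
/m/ stays [m].

[depluːliːdiːbloːm]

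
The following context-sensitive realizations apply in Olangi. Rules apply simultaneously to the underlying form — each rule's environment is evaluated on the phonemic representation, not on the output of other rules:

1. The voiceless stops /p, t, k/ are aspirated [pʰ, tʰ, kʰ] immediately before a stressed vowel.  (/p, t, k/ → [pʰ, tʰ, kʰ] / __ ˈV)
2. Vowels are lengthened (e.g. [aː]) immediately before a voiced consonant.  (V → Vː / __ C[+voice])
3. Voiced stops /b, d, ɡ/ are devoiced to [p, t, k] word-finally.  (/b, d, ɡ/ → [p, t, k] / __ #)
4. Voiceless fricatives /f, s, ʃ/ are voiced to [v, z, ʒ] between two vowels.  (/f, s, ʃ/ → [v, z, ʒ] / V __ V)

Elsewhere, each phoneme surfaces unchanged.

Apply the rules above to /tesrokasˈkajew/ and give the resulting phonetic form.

/t/ (word-initial) is in the target of rule 1 but the environment (immediately before a stressed vowel) is not met → [t].
/e/ — between /t/ and /s/; rule 2 does not apply here → [e].
/s/ (between /e/ and /r/) is in the target of rule 4 but the environment (between two vowels) is not met → [s].
/o/ — between /r/ and /k/; rule 2 does not apply here → [o].
/k/ (between /o/ and /a/) is in the target of rule 1 but the environment (immediately before a stressed vowel) is not met → [k].
/a/ (between /k/ and /s/) is in the target of rule 2 but the environment (before a voiced consonant) is not met → [a].
/s/ (between /a/ and /k/): rule 4 targets it, but not between two vowels → unchanged [s].
/k/ (between /s/ and /a/): immediately before a stressed vowel, so rule 1 applies → [kʰ].
/a/ meets the environment for rule 2 (before a voiced consonant) → [aː].
/e/ — between /j/ and /w/, before a voiced consonant — surfaces as [eː] (rule 2).

[tesrokasˈkʰaːjeːw]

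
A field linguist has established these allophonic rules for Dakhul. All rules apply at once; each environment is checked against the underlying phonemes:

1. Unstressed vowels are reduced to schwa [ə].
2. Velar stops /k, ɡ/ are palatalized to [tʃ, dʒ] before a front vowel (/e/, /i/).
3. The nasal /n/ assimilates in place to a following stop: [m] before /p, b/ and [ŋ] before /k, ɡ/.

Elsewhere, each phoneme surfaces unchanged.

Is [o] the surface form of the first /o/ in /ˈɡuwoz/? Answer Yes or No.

No

/o/ (between /w/ and /z/): in an unstressed syllable, so rule 1 applies → [ə].
The actual realization is [ə], not [o].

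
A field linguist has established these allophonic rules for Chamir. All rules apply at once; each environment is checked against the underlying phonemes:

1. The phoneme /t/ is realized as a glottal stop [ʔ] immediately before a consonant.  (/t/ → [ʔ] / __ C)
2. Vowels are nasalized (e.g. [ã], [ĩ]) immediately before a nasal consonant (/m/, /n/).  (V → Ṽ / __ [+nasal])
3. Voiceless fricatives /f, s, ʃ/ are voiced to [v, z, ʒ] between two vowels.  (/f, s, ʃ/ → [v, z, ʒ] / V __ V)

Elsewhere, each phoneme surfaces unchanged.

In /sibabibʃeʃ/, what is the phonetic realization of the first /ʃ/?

[ʃ]

/ʃ/ — between /b/ and /e/; rule 3 does not apply here → [ʃ].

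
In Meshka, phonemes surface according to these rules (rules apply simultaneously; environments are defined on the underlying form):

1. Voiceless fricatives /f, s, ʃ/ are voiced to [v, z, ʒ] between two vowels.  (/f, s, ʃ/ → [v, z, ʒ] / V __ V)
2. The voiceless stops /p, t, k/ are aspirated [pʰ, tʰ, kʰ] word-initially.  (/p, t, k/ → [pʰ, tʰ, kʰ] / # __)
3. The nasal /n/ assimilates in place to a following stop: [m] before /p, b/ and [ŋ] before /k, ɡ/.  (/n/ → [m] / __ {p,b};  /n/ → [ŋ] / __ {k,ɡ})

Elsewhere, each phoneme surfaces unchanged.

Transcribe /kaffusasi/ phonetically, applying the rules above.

/k/ meets the environment for rule 2 (word-initially) → [kʰ].
/a/ (between /k/ and /f/): no rule targets it → [a].
/f/ (between /a/ and /f/): rule 1 targets it, but not between two vowels → unchanged [f].
/f/ (between /f/ and /u/) is in the target of rule 1 but the environment (between two vowels) is not met → [f].
/u/ — not in any rule's target class → [u].
/s/ meets the environment for rule 1 (between two vowels) → [z].
/a/ stays [a].
/s/ (between /a/ and /i/) occurs between two vowels → [z] by rule 1.
/i/ — not in any rule's target class → [i].

[kʰaffuzazi]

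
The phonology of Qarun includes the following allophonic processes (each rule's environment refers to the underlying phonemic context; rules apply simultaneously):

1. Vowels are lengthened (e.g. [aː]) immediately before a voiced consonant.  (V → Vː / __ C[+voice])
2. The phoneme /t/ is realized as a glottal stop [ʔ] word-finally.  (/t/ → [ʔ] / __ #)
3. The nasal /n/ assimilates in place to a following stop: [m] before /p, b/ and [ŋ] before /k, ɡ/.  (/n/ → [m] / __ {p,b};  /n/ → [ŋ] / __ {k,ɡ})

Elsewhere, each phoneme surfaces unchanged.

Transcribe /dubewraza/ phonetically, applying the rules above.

/u/ meets the environment for rule 1 (before a voiced consonant) → [uː].
/e/ — between /b/ and /w/, before a voiced consonant — surfaces as [eː] (rule 1).
Rule 1 applies to /a/ (between /r/ and /z/: before a voiced consonant) → [aː].
/a/ (word-final) fails the environment for rule 1, so it stays [a].

[duːbeːwraːza]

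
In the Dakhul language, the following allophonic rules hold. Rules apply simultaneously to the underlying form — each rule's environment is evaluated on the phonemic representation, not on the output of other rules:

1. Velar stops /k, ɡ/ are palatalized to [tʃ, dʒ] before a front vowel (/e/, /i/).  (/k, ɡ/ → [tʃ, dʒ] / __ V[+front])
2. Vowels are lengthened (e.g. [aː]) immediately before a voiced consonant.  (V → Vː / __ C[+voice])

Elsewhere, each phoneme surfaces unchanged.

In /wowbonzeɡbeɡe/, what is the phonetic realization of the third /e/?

/e/ — word-final; rule 2 does not apply here → [e].

[e]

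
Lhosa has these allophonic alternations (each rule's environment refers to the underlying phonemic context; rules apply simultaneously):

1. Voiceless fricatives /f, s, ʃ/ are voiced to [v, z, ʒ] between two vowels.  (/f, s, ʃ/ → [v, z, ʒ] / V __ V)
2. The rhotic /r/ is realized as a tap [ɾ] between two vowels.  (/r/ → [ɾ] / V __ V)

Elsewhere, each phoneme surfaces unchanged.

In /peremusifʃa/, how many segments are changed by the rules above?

Segments that undergo a rule: /r/ → [ɾ] (rule 2); /s/ → [z] (rule 1).
All other segments surface unchanged.

2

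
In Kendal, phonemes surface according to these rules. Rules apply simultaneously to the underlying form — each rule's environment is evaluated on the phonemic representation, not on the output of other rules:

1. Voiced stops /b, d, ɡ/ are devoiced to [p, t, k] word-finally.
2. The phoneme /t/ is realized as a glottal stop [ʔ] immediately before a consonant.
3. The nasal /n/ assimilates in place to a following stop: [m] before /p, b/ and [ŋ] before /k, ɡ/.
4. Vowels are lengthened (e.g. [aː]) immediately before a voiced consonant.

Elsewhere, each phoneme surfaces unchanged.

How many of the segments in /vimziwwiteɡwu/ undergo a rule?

Segments that undergo a rule: /i/ → [iː] (rule 4); /i/ → [iː] (rule 4); /e/ → [eː] (rule 4).
All other segments surface unchanged.

3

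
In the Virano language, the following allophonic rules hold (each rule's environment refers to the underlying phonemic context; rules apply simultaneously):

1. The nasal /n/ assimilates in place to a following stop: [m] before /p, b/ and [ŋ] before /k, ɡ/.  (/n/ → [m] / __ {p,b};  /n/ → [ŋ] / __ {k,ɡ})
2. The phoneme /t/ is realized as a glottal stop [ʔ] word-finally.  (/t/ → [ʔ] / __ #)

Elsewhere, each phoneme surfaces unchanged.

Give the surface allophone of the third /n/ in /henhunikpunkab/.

/n/ — between /u/ and /k/, before a labial or velar stop — surfaces as [ŋ] (rule 1).

[ŋ]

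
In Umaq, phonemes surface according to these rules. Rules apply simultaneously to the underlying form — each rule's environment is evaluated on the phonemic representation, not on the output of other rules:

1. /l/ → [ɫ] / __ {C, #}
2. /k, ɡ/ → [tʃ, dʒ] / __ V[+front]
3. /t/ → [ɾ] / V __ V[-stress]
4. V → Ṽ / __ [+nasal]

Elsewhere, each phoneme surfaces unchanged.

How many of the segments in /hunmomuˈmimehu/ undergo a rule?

4

Segments that undergo a rule: /u/ → [ũ] (rule 4); /o/ → [õ] (rule 4); /u/ → [ũ] (rule 4); /i/ → [ĩ] (rule 4).
All other segments surface unchanged.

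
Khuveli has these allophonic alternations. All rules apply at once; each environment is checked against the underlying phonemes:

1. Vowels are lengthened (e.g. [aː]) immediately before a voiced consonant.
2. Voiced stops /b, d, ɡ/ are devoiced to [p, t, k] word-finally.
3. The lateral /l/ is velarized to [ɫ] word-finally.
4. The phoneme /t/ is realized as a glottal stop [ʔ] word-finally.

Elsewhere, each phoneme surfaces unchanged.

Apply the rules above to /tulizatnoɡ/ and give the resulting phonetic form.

[tuːliːzatnoːk]

/t/ (word-initial): rule 4 targets it, but not word-finally → unchanged [t].
/u/ — between /t/ and /l/, before a voiced consonant — surfaces as [uː] (rule 1).
/l/ (between /u/ and /i/) fails the environment for rule 3, so it stays [l].
/i/ (between /l/ and /z/): before a voiced consonant, so rule 1 applies → [iː].
/z/ (between /i/ and /a/): no rule targets it → [z].
/a/ (between /z/ and /t/): rule 1 targets it, but not before a voiced consonant → unchanged [a].
/t/ (between /a/ and /n/): rule 4 targets it, but not word-finally → unchanged [t].
/n/ (between /t/ and /o/) is unaffected → [n].
/o/ (between /n/ and /ɡ/) occurs before a voiced consonant → [oː] by rule 1.
/ɡ/ — word-final, word-finally — surfaces as [k] (rule 2).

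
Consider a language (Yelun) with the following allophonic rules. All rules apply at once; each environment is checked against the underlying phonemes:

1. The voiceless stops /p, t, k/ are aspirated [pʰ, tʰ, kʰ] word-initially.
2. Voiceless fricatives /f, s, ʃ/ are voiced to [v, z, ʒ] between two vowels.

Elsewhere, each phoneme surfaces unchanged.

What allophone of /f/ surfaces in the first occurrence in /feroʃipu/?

[f]

/f/ (word-initial): rule 2 targets it, but not between two vowels → unchanged [f].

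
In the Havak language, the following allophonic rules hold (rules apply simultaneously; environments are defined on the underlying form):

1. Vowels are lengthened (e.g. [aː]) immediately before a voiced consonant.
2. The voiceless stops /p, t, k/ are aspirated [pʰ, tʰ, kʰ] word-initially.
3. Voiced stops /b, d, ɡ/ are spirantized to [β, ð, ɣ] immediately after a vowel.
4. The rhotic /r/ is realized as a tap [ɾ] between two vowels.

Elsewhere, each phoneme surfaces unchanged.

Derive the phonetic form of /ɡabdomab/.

/ɡ/ (word-initial) is in the target of rule 3 but the environment (immediately after a vowel) is not met → [ɡ].
Rule 1 applies to /a/ (between /ɡ/ and /b/: before a voiced consonant) → [aː].
/b/ (between /a/ and /d/) occurs immediately after a vowel → [β] by rule 3.
/d/ (between /b/ and /o/) is in the target of rule 3 but the environment (immediately after a vowel) is not met → [d].
/o/ (between /d/ and /m/): before a voiced consonant, so rule 1 applies → [oː].
/m/ (between /o/ and /a/) is unaffected → [m].
/a/ (between /m/ and /b/): before a voiced consonant, so rule 1 applies → [aː].
/b/ meets the environment for rule 3 (immediately after a vowel) → [β].

[ɡaːβdoːmaːβ]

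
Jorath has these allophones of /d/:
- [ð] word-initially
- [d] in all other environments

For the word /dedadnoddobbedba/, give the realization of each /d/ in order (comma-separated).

Occurrence 1 (position 1): word-initially → [ð].
Occurrence 2 (position 3): no conditioning environment matches → elsewhere allophone [d].
Occurrence 3 (position 5): no conditioning environment matches → elsewhere allophone [d].
Occurrence 4 (position 8): no conditioning environment matches → elsewhere allophone [d].
Occurrence 5 (position 9): no conditioning environment matches → elsewhere allophone [d].
Occurrence 6 (position 14): no conditioning environment matches → elsewhere allophone [d].

[ð], [d], [d], [d], [d], [d]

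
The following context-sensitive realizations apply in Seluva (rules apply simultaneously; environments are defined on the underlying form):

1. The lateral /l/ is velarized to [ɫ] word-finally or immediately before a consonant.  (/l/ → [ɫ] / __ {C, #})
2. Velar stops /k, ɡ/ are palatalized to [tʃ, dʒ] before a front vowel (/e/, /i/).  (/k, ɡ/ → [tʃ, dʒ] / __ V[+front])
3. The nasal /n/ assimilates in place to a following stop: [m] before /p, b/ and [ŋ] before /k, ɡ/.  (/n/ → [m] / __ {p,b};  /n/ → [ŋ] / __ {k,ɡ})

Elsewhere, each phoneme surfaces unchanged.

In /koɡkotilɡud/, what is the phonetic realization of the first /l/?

[ɫ]

Rule 1 applies to /l/ (between /i/ and /ɡ/: word-finally or immediately before a consonant) → [ɫ].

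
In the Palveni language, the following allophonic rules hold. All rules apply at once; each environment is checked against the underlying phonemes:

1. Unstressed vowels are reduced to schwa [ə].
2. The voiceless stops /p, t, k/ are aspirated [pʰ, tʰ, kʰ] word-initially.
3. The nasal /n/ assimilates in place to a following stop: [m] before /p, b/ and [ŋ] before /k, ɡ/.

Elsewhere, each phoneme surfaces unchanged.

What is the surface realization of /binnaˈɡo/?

[bənnəˈɡo]

/b/ — not in any rule's target class → [b].
/i/ (between /b/ and /n/) occurs in an unstressed syllable → [ə] by rule 1.
/n/ — between /i/ and /n/; rule 3 does not apply here → [n].
/n/ (between /n/ and /a/): rule 3 targets it, but not before a labial or velar stop → unchanged [n].
Rule 1 applies to /a/ (between /n/ and /ɡ/: in an unstressed syllable) → [ə].
/ɡ/ (between /a/ and /o/) is unaffected → [ɡ].
/o/ (word-final) fails the environment for rule 1, so it stays [o].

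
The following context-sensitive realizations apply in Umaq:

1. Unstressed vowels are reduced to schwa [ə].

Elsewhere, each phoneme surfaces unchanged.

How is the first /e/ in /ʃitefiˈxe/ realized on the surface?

/e/ — between /t/ and /f/, in an unstressed syllable — surfaces as [ə] (rule 1).

[ə]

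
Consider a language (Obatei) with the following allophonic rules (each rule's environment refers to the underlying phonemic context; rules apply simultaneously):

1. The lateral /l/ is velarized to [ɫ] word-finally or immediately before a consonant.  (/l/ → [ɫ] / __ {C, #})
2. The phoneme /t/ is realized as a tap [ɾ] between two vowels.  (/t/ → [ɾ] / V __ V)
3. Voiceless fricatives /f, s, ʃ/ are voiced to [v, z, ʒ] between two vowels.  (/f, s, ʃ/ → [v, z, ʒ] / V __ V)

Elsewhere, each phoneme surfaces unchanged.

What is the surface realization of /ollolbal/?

/o/ stays [o].
Rule 1 applies to /l/ (between /o/ and /l/: word-finally or immediately before a consonant) → [ɫ].
/l/ (between /l/ and /o/): rule 1 targets it, but not word-finally or immediately before a consonant → unchanged [l].
/o/ — not in any rule's target class → [o].
Rule 1 applies to /l/ (between /o/ and /b/: word-finally or immediately before a consonant) → [ɫ].
/b/ stays [b].
/a/ (between /b/ and /l/) is unaffected → [a].
/l/ meets the environment for rule 1 (word-finally or immediately before a consonant) → [ɫ].

[oɫloɫbaɫ]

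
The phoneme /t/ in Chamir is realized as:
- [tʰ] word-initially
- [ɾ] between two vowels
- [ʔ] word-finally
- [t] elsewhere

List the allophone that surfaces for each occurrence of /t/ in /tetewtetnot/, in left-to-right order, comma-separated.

[tʰ], [ɾ], [t], [t], [ʔ]

Occurrence 1 (position 1): word-initially → [tʰ].
Occurrence 2 (position 3): between two vowels → [ɾ].
Occurrence 3 (position 6): no conditioning environment matches → elsewhere allophone [t].
Occurrence 4 (position 8): no conditioning environment matches → elsewhere allophone [t].
Occurrence 5 (position 11): word-finally → [ʔ].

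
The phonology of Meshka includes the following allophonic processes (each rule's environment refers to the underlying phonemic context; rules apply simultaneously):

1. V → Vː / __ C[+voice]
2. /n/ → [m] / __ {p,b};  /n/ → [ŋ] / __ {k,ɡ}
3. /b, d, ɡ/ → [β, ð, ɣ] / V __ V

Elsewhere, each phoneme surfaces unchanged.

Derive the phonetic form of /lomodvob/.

[loːmoːdvoːb]

/l/ stays [l].
/o/ meets the environment for rule 1 (before a voiced consonant) → [oː].
/m/ (between /o/ and /o/) is unaffected → [m].
/o/ (between /m/ and /d/) occurs before a voiced consonant → [oː] by rule 1.
/d/ (between /o/ and /v/): rule 3 targets it, but not between two vowels → unchanged [d].
/v/ (between /d/ and /o/): no rule targets it → [v].
/o/ (between /v/ and /b/) occurs before a voiced consonant → [oː] by rule 1.
/b/ (word-final): rule 3 targets it, but not between two vowels → unchanged [b].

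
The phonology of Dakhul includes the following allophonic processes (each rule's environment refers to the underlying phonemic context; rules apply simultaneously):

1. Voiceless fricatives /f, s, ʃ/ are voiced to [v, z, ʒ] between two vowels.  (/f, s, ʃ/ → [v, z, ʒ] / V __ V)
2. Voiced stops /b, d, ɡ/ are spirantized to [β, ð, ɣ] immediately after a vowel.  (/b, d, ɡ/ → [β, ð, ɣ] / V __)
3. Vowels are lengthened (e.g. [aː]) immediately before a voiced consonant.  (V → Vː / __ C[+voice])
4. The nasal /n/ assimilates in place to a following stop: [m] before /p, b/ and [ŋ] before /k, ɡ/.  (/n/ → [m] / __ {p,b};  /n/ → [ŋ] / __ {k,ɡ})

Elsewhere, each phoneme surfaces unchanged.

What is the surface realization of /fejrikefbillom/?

[feːjrikefbiːlloːm]

/f/ (word-initial) fails the environment for rule 1, so it stays [f].
/e/ — between /f/ and /j/, before a voiced consonant — surfaces as [eː] (rule 3).
/i/ (between /r/ and /k/) fails the environment for rule 3, so it stays [i].
/e/ — between /k/ and /f/; rule 3 does not apply here → [e].
/f/ (between /e/ and /b/) fails the environment for rule 1, so it stays [f].
/b/ (between /f/ and /i/): rule 2 targets it, but not immediately after a vowel → unchanged [b].
/i/ (between /b/ and /l/) occurs before a voiced consonant → [iː] by rule 3.
/o/ (between /l/ and /m/) occurs before a voiced consonant → [oː] by rule 3.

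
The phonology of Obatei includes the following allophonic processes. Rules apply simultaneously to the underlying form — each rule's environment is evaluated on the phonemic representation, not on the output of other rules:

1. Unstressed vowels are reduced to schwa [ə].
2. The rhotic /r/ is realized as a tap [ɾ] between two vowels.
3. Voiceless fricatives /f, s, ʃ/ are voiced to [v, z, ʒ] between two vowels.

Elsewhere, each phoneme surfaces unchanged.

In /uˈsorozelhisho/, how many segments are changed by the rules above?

7

Segments that undergo a rule: /u/ → [ə] (rule 1); /s/ → [z] (rule 3); /r/ → [ɾ] (rule 2); /o/ → [ə] (rule 1); /e/ → [ə] (rule 1); /i/ → [ə] (rule 1); /o/ → [ə] (rule 1).
All other segments surface unchanged.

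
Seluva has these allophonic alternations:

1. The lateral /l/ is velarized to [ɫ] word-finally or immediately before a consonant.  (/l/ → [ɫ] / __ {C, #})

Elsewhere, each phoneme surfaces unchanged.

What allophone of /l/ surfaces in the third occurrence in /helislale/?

/l/ — between /a/ and /e/; rule 1 does not apply here → [l].

[l]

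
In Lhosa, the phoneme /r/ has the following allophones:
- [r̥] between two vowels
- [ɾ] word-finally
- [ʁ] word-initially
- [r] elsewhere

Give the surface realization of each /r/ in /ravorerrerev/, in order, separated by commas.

[ʁ], [r̥], [r], [r], [r̥]

Occurrence 1 (position 1): word-initially → [ʁ].
Occurrence 2 (position 5): between two vowels → [r̥].
Occurrence 3 (position 7): no conditioning environment matches → elsewhere allophone [r].
Occurrence 4 (position 8): no conditioning environment matches → elsewhere allophone [r].
Occurrence 5 (position 10): between two vowels → [r̥].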